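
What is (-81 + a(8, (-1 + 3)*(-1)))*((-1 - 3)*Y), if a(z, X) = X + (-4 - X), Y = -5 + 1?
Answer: -1360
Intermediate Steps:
Y = -4
a(z, X) = -4
(-81 + a(8, (-1 + 3)*(-1)))*((-1 - 3)*Y) = (-81 - 4)*((-1 - 3)*(-4)) = -(-340)*(-4) = -85*16 = -1360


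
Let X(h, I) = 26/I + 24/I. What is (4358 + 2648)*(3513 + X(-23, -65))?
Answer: 319886954/13 ≈ 2.4607e+7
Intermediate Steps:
X(h, I) = 50/I
(4358 + 2648)*(3513 + X(-23, -65)) = (4358 + 2648)*(3513 + 50/(-65)) = 7006*(3513 + 50*(-1/65)) = 7006*(3513 - 10/13) = 7006*(45659/13) = 319886954/13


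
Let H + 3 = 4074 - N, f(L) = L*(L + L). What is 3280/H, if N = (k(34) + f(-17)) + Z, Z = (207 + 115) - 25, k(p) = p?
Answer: 1640/1581 ≈ 1.0373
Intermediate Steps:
Z = 297 (Z = 322 - 25 = 297)
f(L) = 2*L² (f(L) = L*(2*L) = 2*L²)
N = 909 (N = (34 + 2*(-17)²) + 297 = (34 + 2*289) + 297 = (34 + 578) + 297 = 612 + 297 = 909)
H = 3162 (H = -3 + (4074 - 1*909) = -3 + (4074 - 909) = -3 + 3165 = 3162)
3280/H = 3280/3162 = 3280*(1/3162) = 1640/1581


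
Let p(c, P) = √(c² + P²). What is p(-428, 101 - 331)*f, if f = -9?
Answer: -18*√59021 ≈ -4373.0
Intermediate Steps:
p(c, P) = √(P² + c²)
p(-428, 101 - 331)*f = √((101 - 331)² + (-428)²)*(-9) = √((-230)² + 183184)*(-9) = √(52900 + 183184)*(-9) = √236084*(-9) = (2*√59021)*(-9) = -18*√59021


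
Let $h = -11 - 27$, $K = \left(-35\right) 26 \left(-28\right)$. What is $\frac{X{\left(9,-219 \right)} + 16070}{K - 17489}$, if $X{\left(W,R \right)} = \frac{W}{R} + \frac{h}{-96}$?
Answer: $\frac{56310523}{28000464} \approx 2.0111$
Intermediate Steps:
$K = 25480$ ($K = \left(-910\right) \left(-28\right) = 25480$)
$h = -38$ ($h = -11 - 27 = -38$)
$X{\left(W,R \right)} = \frac{19}{48} + \frac{W}{R}$ ($X{\left(W,R \right)} = \frac{W}{R} - \frac{38}{-96} = \frac{W}{R} - - \frac{19}{48} = \frac{W}{R} + \frac{19}{48} = \frac{19}{48} + \frac{W}{R}$)
$\frac{X{\left(9,-219 \right)} + 16070}{K - 17489} = \frac{\left(\frac{19}{48} + \frac{9}{-219}\right) + 16070}{25480 - 17489} = \frac{\left(\frac{19}{48} + 9 \left(- \frac{1}{219}\right)\right) + 16070}{7991} = \left(\left(\frac{19}{48} - \frac{3}{73}\right) + 16070\right) \frac{1}{7991} = \left(\frac{1243}{3504} + 16070\right) \frac{1}{7991} = \frac{56310523}{3504} \cdot \frac{1}{7991} = \frac{56310523}{28000464}$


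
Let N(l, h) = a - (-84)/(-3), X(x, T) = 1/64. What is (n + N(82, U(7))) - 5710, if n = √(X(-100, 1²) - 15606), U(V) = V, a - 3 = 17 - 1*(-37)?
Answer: -5681 + I*√998783/8 ≈ -5681.0 + 124.92*I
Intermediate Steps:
X(x, T) = 1/64
a = 57 (a = 3 + (17 - 1*(-37)) = 3 + (17 + 37) = 3 + 54 = 57)
N(l, h) = 29 (N(l, h) = 57 - (-84)/(-3) = 57 - (-84)*(-1)/3 = 57 - 1*28 = 57 - 28 = 29)
n = I*√998783/8 (n = √(1/64 - 15606) = √(-998783/64) = I*√998783/8 ≈ 124.92*I)
(n + N(82, U(7))) - 5710 = (I*√998783/8 + 29) - 5710 = (29 + I*√998783/8) - 5710 = -5681 + I*√998783/8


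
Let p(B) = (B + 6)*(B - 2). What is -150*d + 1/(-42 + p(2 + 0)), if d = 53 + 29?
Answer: -516601/42 ≈ -12300.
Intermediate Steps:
p(B) = (-2 + B)*(6 + B) (p(B) = (6 + B)*(-2 + B) = (-2 + B)*(6 + B))
d = 82
-150*d + 1/(-42 + p(2 + 0)) = -150*82 + 1/(-42 + (-12 + (2 + 0)**2 + 4*(2 + 0))) = -12300 + 1/(-42 + (-12 + 2**2 + 4*2)) = -12300 + 1/(-42 + (-12 + 4 + 8)) = -12300 + 1/(-42 + 0) = -12300 + 1/(-42) = -12300 - 1/42 = -516601/42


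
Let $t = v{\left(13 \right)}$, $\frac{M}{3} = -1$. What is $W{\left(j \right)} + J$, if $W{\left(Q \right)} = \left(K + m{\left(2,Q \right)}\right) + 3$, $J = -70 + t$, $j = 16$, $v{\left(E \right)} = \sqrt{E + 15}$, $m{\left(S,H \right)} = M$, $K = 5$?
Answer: $-65 + 2 \sqrt{7} \approx -59.708$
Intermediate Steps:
$M = -3$ ($M = 3 \left(-1\right) = -3$)
$m{\left(S,H \right)} = -3$
$v{\left(E \right)} = \sqrt{15 + E}$
$t = 2 \sqrt{7}$ ($t = \sqrt{15 + 13} = \sqrt{28} = 2 \sqrt{7} \approx 5.2915$)
$J = -70 + 2 \sqrt{7} \approx -64.708$
$W{\left(Q \right)} = 5$ ($W{\left(Q \right)} = \left(5 - 3\right) + 3 = 2 + 3 = 5$)
$W{\left(j \right)} + J = 5 - \left(70 - 2 \sqrt{7}\right) = -65 + 2 \sqrt{7}$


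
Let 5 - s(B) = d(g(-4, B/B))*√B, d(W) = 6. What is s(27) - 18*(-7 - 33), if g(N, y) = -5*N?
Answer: 725 - 18*√3 ≈ 693.82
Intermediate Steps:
s(B) = 5 - 6*√B
s(27) - 18*(-7 - 33) = (5 - 18*√3) - 18*(-7 - 33) = (5 - 18*√3) - 18*(-40) = (5 - 18*√3) + 720 = 725 - 18*√3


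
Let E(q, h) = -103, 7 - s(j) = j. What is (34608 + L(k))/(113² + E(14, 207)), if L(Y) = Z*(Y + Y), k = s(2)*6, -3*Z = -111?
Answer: 6138/2111 ≈ 2.9076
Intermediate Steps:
Z = 37 (Z = -⅓*(-111) = 37)
s(j) = 7 - j
k = 30 (k = (7 - 1*2)*6 = (7 - 2)*6 = 5*6 = 30)
L(Y) = 74*Y (L(Y) = 37*(Y + Y) = 37*(2*Y) = 74*Y)
(34608 + L(k))/(113² + E(14, 207)) = (34608 + 74*30)/(113² - 103) = (34608 + 2220)/(12769 - 103) = 36828/12666 = 36828*(1/12666) = 6138/2111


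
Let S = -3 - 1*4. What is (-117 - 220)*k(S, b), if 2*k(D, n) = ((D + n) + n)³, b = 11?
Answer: -1137375/2 ≈ -5.6869e+5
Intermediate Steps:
S = -7 (S = -3 - 4 = -7)
k(D, n) = (D + 2*n)³/2 (k(D, n) = ((D + n) + n)³/2 = (D + 2*n)³/2)
(-117 - 220)*k(S, b) = (-117 - 220)*((-7 + 2*11)³/2) = -337*(-7 + 22)³/2 = -337*15³/2 = -337*3375/2 = -1137375/2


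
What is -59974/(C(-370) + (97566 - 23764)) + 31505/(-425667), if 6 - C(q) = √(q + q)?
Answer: -171322354701307/193239395442489 - 29987*I*√185/1361905401 ≈ -0.88658 - 0.00029948*I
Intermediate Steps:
C(q) = 6 - √2*√q (C(q) = 6 - √(q + q) = 6 - √(2*q) = 6 - √2*√q)
-59974/(C(-370) + (97566 - 23764)) + 31505/(-425667) = -59974/((6 - √2*√(-370)) + (97566 - 23764)) + 31505/(-425667) = -59974/((6 - √2*I*√370) + 73802) + 31505*(-1/425667) = -59974/((6 - 2*I*√185) + 73802) - 31505/425667 = -59974/(73808 - 2*I*√185) - 31505/425667 = -31505/425667 - 59974/(73808 - 2*I*√185)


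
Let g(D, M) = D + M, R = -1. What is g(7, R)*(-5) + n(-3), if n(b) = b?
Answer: -33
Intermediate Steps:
g(7, R)*(-5) + n(-3) = (7 - 1)*(-5) - 3 = 6*(-5) - 3 = -30 - 3 = -33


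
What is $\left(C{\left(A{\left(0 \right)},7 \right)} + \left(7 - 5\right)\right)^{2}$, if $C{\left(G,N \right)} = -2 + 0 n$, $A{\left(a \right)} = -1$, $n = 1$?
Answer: $0$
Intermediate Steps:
$C{\left(G,N \right)} = -2$ ($C{\left(G,N \right)} = -2 + 0 \cdot 1 = -2 + 0 = -2$)
$\left(C{\left(A{\left(0 \right)},7 \right)} + \left(7 - 5\right)\right)^{2} = \left(-2 + \left(7 - 5\right)\right)^{2} = \left(-2 + 2\right)^{2} = 0^{2} = 0$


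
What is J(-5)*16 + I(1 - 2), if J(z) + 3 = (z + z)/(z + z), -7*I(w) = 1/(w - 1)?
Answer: -447/14 ≈ -31.929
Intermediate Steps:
I(w) = -1/(7*(-1 + w)) (I(w) = -1/(7*(w - 1)) = -1/(7*(-1 + w)))
J(z) = -2 (J(z) = -3 + (z + z)/(z + z) = -3 + (2*z)/((2*z)) = -3 + (2*z)*(1/(2*z)) = -3 + 1 = -2)
J(-5)*16 + I(1 - 2) = -2*16 - 1/(-7 + 7*(1 - 2)) = -32 - 1/(-7 + 7*(-1)) = -32 - 1/(-7 - 7) = -32 - 1/(-14) = -32 - 1*(-1/14) = -32 + 1/14 = -447/14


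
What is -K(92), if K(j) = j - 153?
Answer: 61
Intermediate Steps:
K(j) = -153 + j
-K(92) = -(-153 + 92) = -1*(-61) = 61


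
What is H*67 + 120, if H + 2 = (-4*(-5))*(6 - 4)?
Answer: 2666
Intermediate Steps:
H = 38 (H = -2 + (-4*(-5))*(6 - 4) = -2 + 20*2 = -2 + 40 = 38)
H*67 + 120 = 38*67 + 120 = 2546 + 120 = 2666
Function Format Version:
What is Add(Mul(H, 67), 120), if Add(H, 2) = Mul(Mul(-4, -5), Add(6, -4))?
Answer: 2666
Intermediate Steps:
H = 38 (H = Add(-2, Mul(Mul(-4, -5), Add(6, -4))) = Add(-2, Mul(20, 2)) = Add(-2, 40) = 38)
Add(Mul(H, 67), 120) = Add(Mul(38, 67), 120) = Add(2546, 120) = 2666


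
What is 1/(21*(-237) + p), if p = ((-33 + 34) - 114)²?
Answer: 1/7792 ≈ 0.00012834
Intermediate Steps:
p = 12769 (p = (1 - 114)² = (-113)² = 12769)
1/(21*(-237) + p) = 1/(21*(-237) + 12769) = 1/(-4977 + 12769) = 1/7792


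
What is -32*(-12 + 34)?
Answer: -704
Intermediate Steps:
-32*(-12 + 34) = -32*22 = -704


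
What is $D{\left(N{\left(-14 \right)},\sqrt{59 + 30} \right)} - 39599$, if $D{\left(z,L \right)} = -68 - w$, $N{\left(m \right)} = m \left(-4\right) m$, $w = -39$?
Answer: $-39628$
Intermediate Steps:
$N{\left(m \right)} = - 4 m^{2}$ ($N{\left(m \right)} = - 4 m m = - 4 m^{2}$)
$D{\left(z,L \right)} = -29$ ($D{\left(z,L \right)} = -68 - -39 = -68 + 39 = -29$)
$D{\left(N{\left(-14 \right)},\sqrt{59 + 30} \right)} - 39599 = -29 - 39599 = -39628$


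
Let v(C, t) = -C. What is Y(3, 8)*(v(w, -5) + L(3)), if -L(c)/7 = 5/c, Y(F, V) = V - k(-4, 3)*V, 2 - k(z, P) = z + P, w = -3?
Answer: 416/3 ≈ 138.67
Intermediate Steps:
k(z, P) = 2 - P - z (k(z, P) = 2 - (z + P) = 2 - (P + z) = 2 + (-P - z) = 2 - P - z)
Y(F, V) = -2*V (Y(F, V) = V - (2 - 1*3 - 1*(-4))*V = V - (2 - 3 + 4)*V = V - 3*V = -2*V)
L(c) = -35/c
Y(3, 8)*(v(w, -5) + L(3)) = (-2*8)*(-1*(-3) - 35/3) = -16*(3 - 35*⅓) = -16*(3 - 35/3) = -16*(-26/3) = 416/3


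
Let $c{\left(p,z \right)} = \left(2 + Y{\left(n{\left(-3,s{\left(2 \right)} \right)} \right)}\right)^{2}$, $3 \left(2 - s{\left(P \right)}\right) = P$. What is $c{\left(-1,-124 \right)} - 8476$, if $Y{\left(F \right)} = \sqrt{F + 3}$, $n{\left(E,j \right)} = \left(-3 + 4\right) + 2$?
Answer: $-8466 + 4 \sqrt{6} \approx -8456.2$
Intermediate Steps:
$s{\left(P \right)} = 2 - \frac{P}{3}$
$n{\left(E,j \right)} = 3$ ($n{\left(E,j \right)} = 1 + 2 = 3$)
$Y{\left(F \right)} = \sqrt{3 + F}$
$c{\left(p,z \right)} = \left(2 + \sqrt{6}\right)^{2}$ ($c{\left(p,z \right)} = \left(2 + \sqrt{3 + 3}\right)^{2} = \left(2 + \sqrt{6}\right)^{2}$)
$c{\left(-1,-124 \right)} - 8476 = \left(2 + \sqrt{6}\right)^{2} - 8476 = -8476 + \left(2 + \sqrt{6}\right)^{2}$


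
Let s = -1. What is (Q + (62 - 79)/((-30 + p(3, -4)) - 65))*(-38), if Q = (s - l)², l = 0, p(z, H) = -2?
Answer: -4332/97 ≈ -44.660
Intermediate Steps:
Q = 1 (Q = (-1 - 1*0)² = (-1 + 0)² = (-1)² = 1)
(Q + (62 - 79)/((-30 + p(3, -4)) - 65))*(-38) = (1 + (62 - 79)/((-30 - 2) - 65))*(-38) = (1 - 17/(-32 - 65))*(-38) = (1 - 17/(-97))*(-38) = (1 - 17*(-1/97))*(-38) = (1 + 17/97)*(-38) = (114/97)*(-38) = -4332/97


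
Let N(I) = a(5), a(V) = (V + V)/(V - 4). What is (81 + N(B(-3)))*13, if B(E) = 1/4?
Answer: 1183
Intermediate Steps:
B(E) = ¼
a(V) = 2*V/(-4 + V) (a(V) = (2*V)/(-4 + V) = 2*V/(-4 + V))
N(I) = 10 (N(I) = 2*5/(-4 + 5) = 2*5/1 = 2*5*1 = 10)
(81 + N(B(-3)))*13 = (81 + 10)*13 = 91*13 = 1183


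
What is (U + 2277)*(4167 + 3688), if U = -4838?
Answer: -20116655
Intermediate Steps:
(U + 2277)*(4167 + 3688) = (-4838 + 2277)*(4167 + 3688) = -2561*7855 = -20116655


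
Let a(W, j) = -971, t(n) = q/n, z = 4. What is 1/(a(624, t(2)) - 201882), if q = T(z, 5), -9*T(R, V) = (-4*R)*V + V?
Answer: -1/202853 ≈ -4.9297e-6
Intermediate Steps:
T(R, V) = -V/9 + 4*R*V/9 (T(R, V) = -((-4*R)*V + V)/9 = -(-4*R*V + V)/9 = -(V - 4*R*V)/9 = -V/9 + 4*R*V/9)
q = 25/3 (q = (1/9)*5*(-1 + 4*4) = (1/9)*5*(-1 + 16) = (1/9)*5*15 = 25/3 ≈ 8.3333)
t(n) = 25/(3*n)
1/(a(624, t(2)) - 201882) = 1/(-971 - 201882) = 1/(-202853) = -1/202853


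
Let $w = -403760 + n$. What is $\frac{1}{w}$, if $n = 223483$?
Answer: $- \frac{1}{180277} \approx -5.547 \cdot 10^{-6}$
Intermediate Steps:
$w = -180277$ ($w = -403760 + 223483 = -180277$)
$\frac{1}{w} = \frac{1}{-180277} = - \frac{1}{180277}$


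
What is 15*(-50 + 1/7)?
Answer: -5235/7 ≈ -747.86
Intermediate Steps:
15*(-50 + 1/7) = 15*(-349/7) = -5235/7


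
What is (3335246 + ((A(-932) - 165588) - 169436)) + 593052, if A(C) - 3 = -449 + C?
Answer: 3591896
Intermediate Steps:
A(C) = -446 + C (A(C) = 3 + (-449 + C) = -446 + C)
(3335246 + ((A(-932) - 165588) - 169436)) + 593052 = (3335246 + (((-446 - 932) - 165588) - 169436)) + 593052 = (3335246 + ((-1378 - 165588) - 169436)) + 593052 = (3335246 + (-166966 - 169436)) + 593052 = (3335246 - 336402) + 593052 = 2998844 + 593052 = 3591896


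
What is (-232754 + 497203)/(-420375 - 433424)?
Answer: -264449/853799 ≈ -0.30973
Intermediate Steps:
(-232754 + 497203)/(-420375 - 433424) = 264449/(-853799) = 264449*(-1/853799) = -264449/853799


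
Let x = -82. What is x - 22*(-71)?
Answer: 1480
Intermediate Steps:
x - 22*(-71) = -82 - 22*(-71) = -82 + 1562 = 1480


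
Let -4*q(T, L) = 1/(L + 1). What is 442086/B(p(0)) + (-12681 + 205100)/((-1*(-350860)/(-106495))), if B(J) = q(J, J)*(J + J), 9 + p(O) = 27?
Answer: -208768035859/210516 ≈ -9.9170e+5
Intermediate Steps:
p(O) = 18 (p(O) = -9 + 27 = 18)
q(T, L) = -1/(4*(1 + L)) (q(T, L) = -1/(4*(L + 1)) = -1/(4*(1 + L)))
B(J) = -2*J/(4 + 4*J) (B(J) = (-1/(4 + 4*J))*(J + J) = (-1/(4 + 4*J))*(2*J) = -2*J/(4 + 4*J))
442086/B(p(0)) + (-12681 + 205100)/((-1*(-350860)/(-106495))) = 442086/((-1*18/(2 + 2*18))) + (-12681 + 205100)/((-1*(-350860)/(-106495))) = 442086/((-1*18/(2 + 36))) + 192419/((350860*(-1/106495))) = 442086/((-1*18/38)) + 192419/(-70172/21299) = 442086/((-1*18*1/38)) + 192419*(-21299/70172) = 442086/(-9/19) - 4098332281/70172 = 442086*(-19/9) - 4098332281/70172 = -2799878/3 - 4098332281/70172 = -208768035859/210516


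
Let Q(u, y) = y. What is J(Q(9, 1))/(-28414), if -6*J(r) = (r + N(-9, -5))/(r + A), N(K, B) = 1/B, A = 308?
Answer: 1/65849445 ≈ 1.5186e-8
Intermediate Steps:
J(r) = -(-1/5 + r)/(6*(308 + r)) (J(r) = -(r + 1/(-5))/(6*(r + 308)) = -(r - 1/5)/(6*(308 + r)) = -(-1/5 + r)/(6*(308 + r)))
J(Q(9, 1))/(-28414) = ((1 - 5*1)/(30*(308 + 1)))/(-28414) = ((1/30)*(1 - 5)/309)*(-1/28414) = ((1/30)*(1/309)*(-4))*(-1/28414) = -2/4635*(-1/28414) = 1/65849445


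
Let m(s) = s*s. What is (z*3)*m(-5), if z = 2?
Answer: 150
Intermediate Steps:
m(s) = s²
(z*3)*m(-5) = (2*3)*(-5)² = 6*25 = 150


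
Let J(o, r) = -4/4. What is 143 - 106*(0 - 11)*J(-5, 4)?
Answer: -1023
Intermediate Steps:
J(o, r) = -1 (J(o, r) = -4*¼ = -1)
143 - 106*(0 - 11)*J(-5, 4) = 143 - 106*(0 - 11)*(-1) = 143 - (-1166)*(-1) = 143 - 106*11 = 143 - 1166 = -1023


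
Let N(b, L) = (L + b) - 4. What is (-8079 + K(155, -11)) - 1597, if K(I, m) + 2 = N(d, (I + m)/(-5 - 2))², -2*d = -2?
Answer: -446997/49 ≈ -9122.4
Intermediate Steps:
d = 1 (d = -½*(-2) = 1)
N(b, L) = -4 + L + b
K(I, m) = -2 + (-3 - I/7 - m/7)² (K(I, m) = -2 + (-4 + (I + m)/(-5 - 2) + 1)² = -2 + (-4 + (I + m)/(-7) + 1)² = -2 + (-4 + (I + m)*(-⅐) + 1)² = -2 + (-4 + (-I/7 - m/7) + 1)² = -2 + (-3 - I/7 - m/7)²)
(-8079 + K(155, -11)) - 1597 = (-8079 + (-2 + (21 + 155 - 11)²/49)) - 1597 = (-8079 + (-2 + (1/49)*165²)) - 1597 = (-8079 + (-2 + (1/49)*27225)) - 1597 = (-8079 + (-2 + 27225/49)) - 1597 = (-8079 + 27127/49) - 1597 = -368744/49 - 1597 = -446997/49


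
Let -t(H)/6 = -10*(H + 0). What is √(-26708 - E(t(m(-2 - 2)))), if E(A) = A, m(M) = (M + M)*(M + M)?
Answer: 2*I*√7637 ≈ 174.78*I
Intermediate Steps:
m(M) = 4*M² (m(M) = (2*M)*(2*M) = 4*M²)
t(H) = 60*H (t(H) = -(-60)*(H + 0) = -(-60)*H = 60*H)
√(-26708 - E(t(m(-2 - 2)))) = √(-26708 - 60*4*(-2 - 2)²) = √(-26708 - 60*4*(-4)²) = √(-26708 - 60*4*16) = √(-26708 - 60*64) = √(-26708 - 1*3840) = √(-26708 - 3840) = √(-30548) = 2*I*√7637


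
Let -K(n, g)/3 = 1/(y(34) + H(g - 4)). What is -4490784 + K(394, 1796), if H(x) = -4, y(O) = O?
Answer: -44907841/10 ≈ -4.4908e+6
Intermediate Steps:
K(n, g) = -1/10 (K(n, g) = -3/(34 - 4) = -3/30 = -3*1/30 = -1/10)
-4490784 + K(394, 1796) = -4490784 - 1/10 = -44907841/10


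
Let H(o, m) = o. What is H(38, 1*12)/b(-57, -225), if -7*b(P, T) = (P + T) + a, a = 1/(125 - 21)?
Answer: 27664/29327 ≈ 0.94329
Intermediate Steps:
a = 1/104 ≈ 0.0096154
b(P, T) = -1/728 - P/7 - T/7 (b(P, T) = -((P + T) + 1/104)/7 = -(1/104 + P + T)/7 = -1/728 - P/7 - T/7)
H(38, 1*12)/b(-57, -225) = 38/(-1/728 - ⅐*(-57) - ⅐*(-225)) = 38/(-1/728 + 57/7 + 225/7) = 38/(29327/728) = 38*(728/29327) = 27664/29327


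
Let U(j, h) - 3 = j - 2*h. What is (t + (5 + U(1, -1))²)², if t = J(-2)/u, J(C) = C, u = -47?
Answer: 32364721/2209 ≈ 14651.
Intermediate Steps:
U(j, h) = 3 + j - 2*h (U(j, h) = 3 + (j - 2*h) = 3 + j - 2*h)
t = 2/47 (t = -2/(-47) = -2*(-1/47) = 2/47 ≈ 0.042553)
(t + (5 + U(1, -1))²)² = (2/47 + (5 + (3 + 1 - 2*(-1)))²)² = (2/47 + (5 + (3 + 1 + 2))²)² = (2/47 + (5 + 6)²)² = (2/47 + 11²)² = (2/47 + 121)² = (5689/47)² = 32364721/2209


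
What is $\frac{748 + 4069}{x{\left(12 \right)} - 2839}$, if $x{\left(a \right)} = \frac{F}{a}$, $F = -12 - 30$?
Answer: $- \frac{9634}{5685} \approx -1.6946$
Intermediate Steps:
$F = -42$
$x{\left(a \right)} = - \frac{42}{a}$
$\frac{748 + 4069}{x{\left(12 \right)} - 2839} = \frac{748 + 4069}{- \frac{42}{12} - 2839} = \frac{4817}{\left(-42\right) \frac{1}{12} - 2839} = \frac{4817}{- \frac{7}{2} - 2839} = \frac{4817}{- \frac{5685}{2}} = 4817 \left(- \frac{2}{5685}\right) = - \frac{9634}{5685}$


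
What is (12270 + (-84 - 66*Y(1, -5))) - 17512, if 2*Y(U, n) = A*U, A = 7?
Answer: -5557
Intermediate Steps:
Y(U, n) = 7*U/2 (Y(U, n) = (7*U)/2 = 7*U/2)
(12270 + (-84 - 66*Y(1, -5))) - 17512 = (12270 + (-84 - 231)) - 17512 = (12270 - 315) - 17512 = 11955 - 17512 = -5557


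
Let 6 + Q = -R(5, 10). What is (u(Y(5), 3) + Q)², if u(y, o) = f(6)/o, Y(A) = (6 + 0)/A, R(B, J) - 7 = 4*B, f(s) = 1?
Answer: 9604/9 ≈ 1067.1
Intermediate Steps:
R(B, J) = 7 + 4*B
Y(A) = 6/A
u(y, o) = 1/o
Q = -33 (Q = -6 - (7 + 4*5) = -6 - (7 + 20) = -6 - 1*27 = -6 - 27 = -33)
(u(Y(5), 3) + Q)² = (1/3 - 33)² = (⅓ - 33)² = (-98/3)² = 9604/9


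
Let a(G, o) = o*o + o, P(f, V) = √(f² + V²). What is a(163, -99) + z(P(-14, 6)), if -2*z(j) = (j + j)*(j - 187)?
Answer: 9470 + 374*√58 ≈ 12318.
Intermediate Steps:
P(f, V) = √(V² + f²)
a(G, o) = o + o² (a(G, o) = o² + o = o + o²)
z(j) = -j*(-187 + j) (z(j) = -(j + j)*(j - 187)/2 = -2*j*(-187 + j)/2 = -j*(-187 + j))
a(163, -99) + z(P(-14, 6)) = -99*(1 - 99) + √(6² + (-14)²)*(187 - √(6² + (-14)²)) = -99*(-98) + √(36 + 196)*(187 - √(36 + 196)) = 9702 + √232*(187 - √232) = 9702 + (2*√58)*(187 - 2*√58) = 9702 + 2*√58*(187 - 2*√58)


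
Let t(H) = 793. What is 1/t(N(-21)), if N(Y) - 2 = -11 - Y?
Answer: 1/793 ≈ 0.0012610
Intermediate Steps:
N(Y) = -9 - Y (N(Y) = 2 + (-11 - Y) = -9 - Y)
1/t(N(-21)) = 1/793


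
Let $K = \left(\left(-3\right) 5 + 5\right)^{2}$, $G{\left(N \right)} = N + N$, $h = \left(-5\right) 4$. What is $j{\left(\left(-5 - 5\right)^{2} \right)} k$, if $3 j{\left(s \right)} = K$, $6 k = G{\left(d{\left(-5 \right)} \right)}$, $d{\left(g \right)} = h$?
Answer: $- \frac{2000}{9} \approx -222.22$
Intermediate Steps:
$h = -20$
$d{\left(g \right)} = -20$
$G{\left(N \right)} = 2 N$
$k = - \frac{20}{3}$ ($k = \frac{2 \left(-20\right)}{6} = \frac{1}{6} \left(-40\right) = - \frac{20}{3} \approx -6.6667$)
$K = 100$ ($K = \left(-15 + 5\right)^{2} = \left(-10\right)^{2} = 100$)
$j{\left(s \right)} = \frac{100}{3}$ ($j{\left(s \right)} = \frac{1}{3} \cdot 100 = \frac{100}{3}$)
$j{\left(\left(-5 - 5\right)^{2} \right)} k = \frac{100}{3} \left(- \frac{20}{3}\right) = - \frac{2000}{9}$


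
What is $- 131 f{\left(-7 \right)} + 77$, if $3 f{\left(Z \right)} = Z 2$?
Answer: $\frac{2065}{3} \approx 688.33$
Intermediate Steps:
$f{\left(Z \right)} = \frac{2 Z}{3}$ ($f{\left(Z \right)} = \frac{Z 2}{3} = \frac{2 Z}{3}$)
$- 131 f{\left(-7 \right)} + 77 = - 131 \cdot \frac{2}{3} \left(-7\right) + 77 = \left(-131\right) \left(- \frac{14}{3}\right) + 77 = \frac{1834}{3} + 77 = \frac{2065}{3}$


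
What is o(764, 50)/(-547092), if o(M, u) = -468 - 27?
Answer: 55/60788 ≈ 0.00090478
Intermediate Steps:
o(M, u) = -495
o(764, 50)/(-547092) = -495/(-547092) = -495*(-1/547092) = 55/60788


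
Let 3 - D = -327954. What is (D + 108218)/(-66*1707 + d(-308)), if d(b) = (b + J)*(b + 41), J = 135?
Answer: -436175/66471 ≈ -6.5619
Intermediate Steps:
D = 327957 (D = 3 - 1*(-327954) = 3 + 327954 = 327957)
d(b) = (41 + b)*(135 + b) (d(b) = (b + 135)*(b + 41) = (135 + b)*(41 + b) = (41 + b)*(135 + b))
(D + 108218)/(-66*1707 + d(-308)) = (327957 + 108218)/(-66*1707 + (5535 + (-308)**2 + 176*(-308))) = 436175/(-112662 + (5535 + 94864 - 54208)) = 436175/(-112662 + 46191) = 436175/(-66471) = 436175*(-1/66471) = -436175/66471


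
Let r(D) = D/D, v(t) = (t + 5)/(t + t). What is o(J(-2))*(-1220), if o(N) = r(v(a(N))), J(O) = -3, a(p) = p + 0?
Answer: -1220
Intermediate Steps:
a(p) = p
v(t) = (5 + t)/(2*t) (v(t) = (5 + t)/((2*t)) = (5 + t)*(1/(2*t)) = (5 + t)/(2*t))
r(D) = 1
o(N) = 1
o(J(-2))*(-1220) = 1*(-1220) = -1220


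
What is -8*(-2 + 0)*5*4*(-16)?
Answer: -5120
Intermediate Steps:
-8*(-2 + 0)*5*4*(-16) = -8*(-2*5)*4*(-16) = -(-80)*4*(-16) = -8*(-40)*(-16) = 320*(-16) = -5120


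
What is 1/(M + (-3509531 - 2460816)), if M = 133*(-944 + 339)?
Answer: -1/6050812 ≈ -1.6527e-7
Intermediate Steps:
M = -80465 (M = 133*(-605) = -80465)
1/(M + (-3509531 - 2460816)) = 1/(-80465 + (-3509531 - 2460816)) = 1/(-80465 - 5970347) = 1/(-6050812) = -1/6050812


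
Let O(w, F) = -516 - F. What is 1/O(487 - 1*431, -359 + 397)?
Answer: -1/554 ≈ -0.0018051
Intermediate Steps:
1/O(487 - 1*431, -359 + 397) = 1/(-516 - (-359 + 397)) = 1/(-516 - 1*38) = 1/(-516 - 38) = 1/(-554) = -1/554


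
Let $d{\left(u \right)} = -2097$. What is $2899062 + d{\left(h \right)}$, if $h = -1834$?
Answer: $2896965$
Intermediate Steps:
$2899062 + d{\left(h \right)} = 2899062 - 2097 = 2896965$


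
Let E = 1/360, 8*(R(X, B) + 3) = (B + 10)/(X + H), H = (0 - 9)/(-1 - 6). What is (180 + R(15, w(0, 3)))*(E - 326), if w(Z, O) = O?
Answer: -3791047777/65664 ≈ -57734.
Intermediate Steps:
H = 9/7 (H = -9/(-7) = -9*(-⅐) = 9/7 ≈ 1.2857)
R(X, B) = -3 + (10 + B)/(8*(9/7 + X)) (R(X, B) = -3 + ((B + 10)/(X + 9/7))/8 = -3 + ((10 + B)/(9/7 + X))/8 = -3 + (10 + B)/(8*(9/7 + X)))
E = 1/360 ≈ 0.0027778
(180 + R(15, w(0, 3)))*(E - 326) = (180 + (-146 - 168*15 + 7*3)/(8*(9 + 7*15)))*(1/360 - 326) = (180 + (-146 - 2520 + 21)/(8*(9 + 105)))*(-117359/360) = (180 + (⅛)*(-2645)/114)*(-117359/360) = (180 + (⅛)*(1/114)*(-2645))*(-117359/360) = (180 - 2645/912)*(-117359/360) = (161515/912)*(-117359/360) = -3791047777/65664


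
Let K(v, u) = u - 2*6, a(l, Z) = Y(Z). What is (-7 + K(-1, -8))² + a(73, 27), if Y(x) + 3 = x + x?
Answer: 780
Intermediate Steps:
Y(x) = -3 + 2*x (Y(x) = -3 + (x + x) = -3 + 2*x)
a(l, Z) = -3 + 2*Z
K(v, u) = -12 + u (K(v, u) = u - 12 = -12 + u)
(-7 + K(-1, -8))² + a(73, 27) = (-7 + (-12 - 8))² + (-3 + 2*27) = (-7 - 20)² + (-3 + 54) = (-27)² + 51 = 729 + 51 = 780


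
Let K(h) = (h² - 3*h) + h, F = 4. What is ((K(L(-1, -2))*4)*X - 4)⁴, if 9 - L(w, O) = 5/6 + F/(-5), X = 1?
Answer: 9366127981522867681/2562890625 ≈ 3.6545e+9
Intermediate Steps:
L(w, O) = 269/30 (L(w, O) = 9 - (5/6 + 4/(-5)) = 9 - (5*(⅙) + 4*(-⅕)) = 9 - (⅚ - ⅘) = 9 - 1*1/30 = 9 - 1/30 = 269/30)
K(h) = h² - 2*h
((K(L(-1, -2))*4)*X - 4)⁴ = (((269*(-2 + 269/30)/30)*4)*1 - 4)⁴ = ((((269/30)*(209/30))*4)*1 - 4)⁴ = (((56221/900)*4)*1 - 4)⁴ = ((56221/225)*1 - 4)⁴ = (56221/225 - 4)⁴ = (55321/225)⁴ = 9366127981522867681/2562890625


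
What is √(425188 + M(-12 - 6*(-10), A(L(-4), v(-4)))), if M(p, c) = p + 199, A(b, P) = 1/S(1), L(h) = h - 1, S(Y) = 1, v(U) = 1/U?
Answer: √425435 ≈ 652.25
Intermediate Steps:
v(U) = 1/U
L(h) = -1 + h
A(b, P) = 1 (A(b, P) = 1/1 = 1)
M(p, c) = 199 + p
√(425188 + M(-12 - 6*(-10), A(L(-4), v(-4)))) = √(425188 + (199 + (-12 - 6*(-10)))) = √(425188 + (199 + (-12 + 60))) = √(425188 + (199 + 48)) = √(425188 + 247) = √425435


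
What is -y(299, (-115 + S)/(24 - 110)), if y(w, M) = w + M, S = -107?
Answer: -12968/43 ≈ -301.58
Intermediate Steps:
y(w, M) = M + w
-y(299, (-115 + S)/(24 - 110)) = -((-115 - 107)/(24 - 110) + 299) = -(-222/(-86) + 299) = -(-222*(-1/86) + 299) = -(111/43 + 299) = -1*12968/43 = -12968/43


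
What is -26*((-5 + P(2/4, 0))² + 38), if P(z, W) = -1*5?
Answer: -3588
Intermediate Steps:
P(z, W) = -5
-26*((-5 + P(2/4, 0))² + 38) = -26*((-5 - 5)² + 38) = -26*((-10)² + 38) = -26*(100 + 38) = -26*138 = -3588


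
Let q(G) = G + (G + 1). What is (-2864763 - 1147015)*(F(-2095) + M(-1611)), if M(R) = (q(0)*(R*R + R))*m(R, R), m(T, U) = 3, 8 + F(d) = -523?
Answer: -31214035895022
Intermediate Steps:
F(d) = -531 (F(d) = -8 - 523 = -531)
q(G) = 1 + 2*G (q(G) = G + (1 + G) = 1 + 2*G)
M(R) = 3*R + 3*R**2 (M(R) = ((1 + 2*0)*(R*R + R))*3 = ((1 + 0)*(R**2 + R))*3 = (1*(R + R**2))*3 = (R + R**2)*3 = 3*R + 3*R**2)
(-2864763 - 1147015)*(F(-2095) + M(-1611)) = (-2864763 - 1147015)*(-531 + 3*(-1611)*(1 - 1611)) = -4011778*(-531 + 3*(-1611)*(-1610)) = -4011778*(-531 + 7781130) = -4011778*7780599 = -31214035895022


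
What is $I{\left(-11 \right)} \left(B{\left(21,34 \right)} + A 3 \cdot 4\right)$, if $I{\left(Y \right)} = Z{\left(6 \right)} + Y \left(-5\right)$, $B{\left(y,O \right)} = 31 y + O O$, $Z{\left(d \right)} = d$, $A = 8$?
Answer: $116083$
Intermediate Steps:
$B{\left(y,O \right)} = O^{2} + 31 y$ ($B{\left(y,O \right)} = 31 y + O^{2} = O^{2} + 31 y$)
$I{\left(Y \right)} = 6 - 5 Y$ ($I{\left(Y \right)} = 6 + Y \left(-5\right) = 6 - 5 Y$)
$I{\left(-11 \right)} \left(B{\left(21,34 \right)} + A 3 \cdot 4\right) = \left(6 - -55\right) \left(\left(34^{2} + 31 \cdot 21\right) + 8 \cdot 3 \cdot 4\right) = \left(6 + 55\right) \left(\left(1156 + 651\right) + 24 \cdot 4\right) = 61 \left(1807 + 96\right) = 61 \cdot 1903 = 116083$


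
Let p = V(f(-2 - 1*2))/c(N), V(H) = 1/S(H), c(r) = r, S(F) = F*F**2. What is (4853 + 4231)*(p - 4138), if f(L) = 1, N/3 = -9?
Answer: -338309356/9 ≈ -3.7590e+7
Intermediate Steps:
N = -27 (N = 3*(-9) = -27)
S(F) = F**3
V(H) = H**(-3) (V(H) = 1/(H**3) = H**(-3))
p = -1/27 (p = 1/(1**3*(-27)) = 1*(-1/27) = -1/27 ≈ -0.037037)
(4853 + 4231)*(p - 4138) = (4853 + 4231)*(-1/27 - 4138) = 9084*(-111727/27) = -338309356/9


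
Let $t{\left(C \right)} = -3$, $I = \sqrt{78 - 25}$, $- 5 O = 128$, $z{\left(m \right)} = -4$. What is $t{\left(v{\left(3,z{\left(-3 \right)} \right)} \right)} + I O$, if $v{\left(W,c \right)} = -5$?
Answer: $-3 - \frac{128 \sqrt{53}}{5} \approx -189.37$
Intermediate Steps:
$O = - \frac{128}{5}$ ($O = \left(- \frac{1}{5}\right) 128 = - \frac{128}{5} \approx -25.6$)
$I = \sqrt{53} \approx 7.2801$
$t{\left(v{\left(3,z{\left(-3 \right)} \right)} \right)} + I O = -3 + \sqrt{53} \left(- \frac{128}{5}\right) = -3 - \frac{128 \sqrt{53}}{5}$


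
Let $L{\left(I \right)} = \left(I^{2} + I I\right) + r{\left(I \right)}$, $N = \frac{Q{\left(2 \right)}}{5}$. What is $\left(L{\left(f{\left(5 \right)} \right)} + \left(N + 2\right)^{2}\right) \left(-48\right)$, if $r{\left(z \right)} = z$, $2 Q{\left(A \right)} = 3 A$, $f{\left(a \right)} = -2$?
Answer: $- \frac{15312}{25} \approx -612.48$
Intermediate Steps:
$Q{\left(A \right)} = \frac{3 A}{2}$
$N = \frac{3}{5}$ ($N = \frac{\frac{3}{2} \cdot 2}{5} = 3 \cdot \frac{1}{5} = \frac{3}{5} \approx 0.6$)
$L{\left(I \right)} = I + 2 I^{2}$ ($L{\left(I \right)} = \left(I^{2} + I I\right) + I = \left(I^{2} + I^{2}\right) + I = 2 I^{2} + I = I + 2 I^{2}$)
$\left(L{\left(f{\left(5 \right)} \right)} + \left(N + 2\right)^{2}\right) \left(-48\right) = \left(- 2 \left(1 + 2 \left(-2\right)\right) + \left(\frac{3}{5} + 2\right)^{2}\right) \left(-48\right) = \left(- 2 \left(1 - 4\right) + \left(\frac{13}{5}\right)^{2}\right) \left(-48\right) = \left(\left(-2\right) \left(-3\right) + \frac{169}{25}\right) \left(-48\right) = \left(6 + \frac{169}{25}\right) \left(-48\right) = \frac{319}{25} \left(-48\right) = - \frac{15312}{25}$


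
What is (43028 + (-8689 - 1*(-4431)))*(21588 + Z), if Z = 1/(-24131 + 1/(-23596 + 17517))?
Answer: 12277662066060317/14669235 ≈ 8.3697e+8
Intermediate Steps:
Z = -6079/146692350 (Z = 1/(-24131 + 1/(-6079)) = 1/(-24131 - 1/6079) = 1/(-146692350/6079) = -6079/146692350 ≈ -4.1440e-5)
(43028 + (-8689 - 1*(-4431)))*(21588 + Z) = (43028 + (-8689 - 1*(-4431)))*(21588 - 6079/146692350) = (43028 + (-8689 + 4431))*(3166794445721/146692350) = (43028 - 4258)*(3166794445721/146692350) = 38770*(3166794445721/146692350) = 12277662066060317/14669235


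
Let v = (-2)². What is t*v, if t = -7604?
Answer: -30416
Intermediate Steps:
v = 4
t*v = -7604*4 = -30416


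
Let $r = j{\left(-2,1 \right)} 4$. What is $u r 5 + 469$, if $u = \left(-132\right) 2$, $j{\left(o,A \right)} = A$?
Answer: $-4811$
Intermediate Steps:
$r = 4$ ($r = 1 \cdot 4 = 4$)
$u = -264$
$u r 5 + 469 = - 264 \cdot 4 \cdot 5 + 469 = \left(-264\right) 20 + 469 = -5280 + 469 = -4811$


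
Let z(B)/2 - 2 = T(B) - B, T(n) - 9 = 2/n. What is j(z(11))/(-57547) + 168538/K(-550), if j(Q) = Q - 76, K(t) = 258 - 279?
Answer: -15241057382/1899051 ≈ -8025.6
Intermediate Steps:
T(n) = 9 + 2/n
K(t) = -21
z(B) = 22 - 2*B + 4/B (z(B) = 4 + 2*((9 + 2/B) - B) = 4 + 2*(9 - B + 2/B) = 4 + (18 - 2*B + 4/B) = 22 - 2*B + 4/B)
j(Q) = -76 + Q
j(z(11))/(-57547) + 168538/K(-550) = (-76 + (22 - 2*11 + 4/11))/(-57547) + 168538/(-21) = (-76 + (22 - 22 + 4*(1/11)))*(-1/57547) + 168538*(-1/21) = (-76 + (22 - 22 + 4/11))*(-1/57547) - 168538/21 = (-76 + 4/11)*(-1/57547) - 168538/21 = -832/11*(-1/57547) - 168538/21 = 832/633017 - 168538/21 = -15241057382/1899051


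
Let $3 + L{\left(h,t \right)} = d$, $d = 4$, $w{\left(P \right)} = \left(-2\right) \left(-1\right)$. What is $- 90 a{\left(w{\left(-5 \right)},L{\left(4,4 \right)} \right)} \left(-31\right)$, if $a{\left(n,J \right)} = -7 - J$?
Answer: $-22320$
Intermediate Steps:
$w{\left(P \right)} = 2$
$L{\left(h,t \right)} = 1$ ($L{\left(h,t \right)} = -3 + 4 = 1$)
$- 90 a{\left(w{\left(-5 \right)},L{\left(4,4 \right)} \right)} \left(-31\right) = - 90 \left(-7 - 1\right) \left(-31\right) = \left(-90\right) \left(-8\right) \left(-31\right) = 720 \left(-31\right) = -22320$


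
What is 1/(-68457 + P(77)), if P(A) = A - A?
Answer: -1/68457 ≈ -1.4608e-5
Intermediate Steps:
P(A) = 0
1/(-68457 + P(77)) = 1/(-68457 + 0) = 1/(-68457) = -1/68457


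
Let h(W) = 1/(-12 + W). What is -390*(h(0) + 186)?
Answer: -145015/2 ≈ -72508.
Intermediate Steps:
-390*(h(0) + 186) = -390*(1/(-12 + 0) + 186) = -390*(1/(-12) + 186) = -390*(-1/12 + 186) = -390*2231/12 = -145015/2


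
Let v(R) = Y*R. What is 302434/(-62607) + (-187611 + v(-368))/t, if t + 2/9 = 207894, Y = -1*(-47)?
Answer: -681324834037/117140451708 ≈ -5.8163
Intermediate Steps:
Y = 47
t = 1871044/9 (t = -2/9 + 207894 = 1871044/9 ≈ 2.0789e+5)
v(R) = 47*R
302434/(-62607) + (-187611 + v(-368))/t = 302434/(-62607) + (-187611 + 47*(-368))/(1871044/9) = 302434*(-1/62607) + (-187611 - 17296)*(9/1871044) = -302434/62607 - 204907*9/1871044 = -302434/62607 - 1844163/1871044 = -681324834037/117140451708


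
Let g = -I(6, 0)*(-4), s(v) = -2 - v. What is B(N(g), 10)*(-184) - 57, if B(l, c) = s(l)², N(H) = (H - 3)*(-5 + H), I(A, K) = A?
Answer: -29587441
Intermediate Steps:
g = 24 (g = -1*6*(-4) = -6*(-4) = 24)
N(H) = (-5 + H)*(-3 + H) (N(H) = (-3 + H)*(-5 + H) = (-5 + H)*(-3 + H))
B(l, c) = (-2 - l)²
B(N(g), 10)*(-184) - 57 = (2 + (15 + 24² - 8*24))²*(-184) - 57 = (2 + (15 + 576 - 192))²*(-184) - 57 = (2 + 399)²*(-184) - 57 = 401²*(-184) - 57 = 160801*(-184) - 57 = -29587384 - 57 = -29587441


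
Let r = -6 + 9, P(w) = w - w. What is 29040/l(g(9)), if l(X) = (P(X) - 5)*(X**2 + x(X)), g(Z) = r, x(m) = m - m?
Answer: -1936/3 ≈ -645.33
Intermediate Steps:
P(w) = 0
r = 3
x(m) = 0
g(Z) = 3
l(X) = -5*X**2 (l(X) = (0 - 5)*(X**2 + 0) = -5*X**2)
29040/l(g(9)) = 29040/((-5*3**2)) = 29040/((-5*9)) = 29040/(-45) = 29040*(-1/45) = -1936/3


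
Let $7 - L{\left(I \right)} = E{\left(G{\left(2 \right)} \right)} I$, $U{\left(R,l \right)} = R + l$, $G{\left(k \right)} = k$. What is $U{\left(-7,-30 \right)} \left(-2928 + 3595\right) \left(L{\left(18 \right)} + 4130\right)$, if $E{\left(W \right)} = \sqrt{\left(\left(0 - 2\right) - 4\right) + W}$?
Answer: $-102097023 + 888444 i \approx -1.021 \cdot 10^{8} + 8.8844 \cdot 10^{5} i$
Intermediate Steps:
$E{\left(W \right)} = \sqrt{-6 + W}$ ($E{\left(W \right)} = \sqrt{\left(-2 - 4\right) + W} = \sqrt{-6 + W}$)
$L{\left(I \right)} = 7 - 2 i I$ ($L{\left(I \right)} = 7 - \sqrt{-6 + 2} I = 7 - \sqrt{-4} I = 7 - 2 i I$)
$U{\left(-7,-30 \right)} \left(-2928 + 3595\right) \left(L{\left(18 \right)} + 4130\right) = \left(-7 - 30\right) \left(-2928 + 3595\right) \left(\left(7 - 2 i 18\right) + 4130\right) = - 37 \cdot 667 \left(\left(7 - 36 i\right) + 4130\right) = - 37 \cdot 667 \left(4137 - 36 i\right) = - 37 \left(2759379 - 24012 i\right) = -102097023 + 888444 i$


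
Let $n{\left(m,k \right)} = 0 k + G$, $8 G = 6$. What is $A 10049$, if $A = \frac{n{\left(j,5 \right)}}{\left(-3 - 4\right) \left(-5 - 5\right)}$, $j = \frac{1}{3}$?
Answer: $\frac{30147}{280} \approx 107.67$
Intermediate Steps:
$G = \frac{3}{4}$ ($G = \frac{1}{8} \cdot 6 = \frac{3}{4} \approx 0.75$)
$j = \frac{1}{3} \approx 0.33333$
$n{\left(m,k \right)} = \frac{3}{4}$ ($n{\left(m,k \right)} = 0 k + \frac{3}{4} = 0 + \frac{3}{4} = \frac{3}{4}$)
$A = \frac{3}{280}$ ($A = \frac{3}{4 \left(-3 - 4\right) \left(-5 - 5\right)} = \frac{3}{4 \left(\left(-7\right) \left(-10\right)\right)} = \frac{3}{4 \cdot 70} = \frac{3}{4} \cdot \frac{1}{70} = \frac{3}{280} \approx 0.010714$)
$A 10049 = \frac{3}{280} \cdot 10049 = \frac{30147}{280}$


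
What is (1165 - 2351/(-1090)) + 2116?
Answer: 3578641/1090 ≈ 3283.2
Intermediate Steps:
(1165 - 2351/(-1090)) + 2116 = (1165 - 2351*(-1/1090)) + 2116 = (1165 + 2351/1090) + 2116 = 1272201/1090 + 2116 = 3578641/1090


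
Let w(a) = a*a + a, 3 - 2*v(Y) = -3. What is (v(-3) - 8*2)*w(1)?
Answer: -26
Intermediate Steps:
v(Y) = 3 (v(Y) = 3/2 - 1/2*(-3) = 3/2 + 3/2 = 3)
w(a) = a + a**2 (w(a) = a**2 + a = a + a**2)
(v(-3) - 8*2)*w(1) = (3 - 8*2)*(1*(1 + 1)) = (3 - 16)*(1*2) = -13*2 = -26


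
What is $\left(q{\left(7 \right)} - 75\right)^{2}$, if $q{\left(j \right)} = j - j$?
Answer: $5625$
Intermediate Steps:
$q{\left(j \right)} = 0$
$\left(q{\left(7 \right)} - 75\right)^{2} = \left(0 - 75\right)^{2} = \left(-75\right)^{2} = 5625$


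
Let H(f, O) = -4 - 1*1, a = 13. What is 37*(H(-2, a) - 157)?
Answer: -5994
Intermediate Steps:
H(f, O) = -5 (H(f, O) = -4 - 1 = -5)
37*(H(-2, a) - 157) = 37*(-5 - 157) = 37*(-162) = -5994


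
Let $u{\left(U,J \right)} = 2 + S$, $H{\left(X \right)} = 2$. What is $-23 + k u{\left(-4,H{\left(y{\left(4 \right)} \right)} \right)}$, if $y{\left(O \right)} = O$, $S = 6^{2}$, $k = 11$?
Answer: $395$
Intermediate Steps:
$S = 36$
$u{\left(U,J \right)} = 38$ ($u{\left(U,J \right)} = 2 + 36 = 38$)
$-23 + k u{\left(-4,H{\left(y{\left(4 \right)} \right)} \right)} = -23 + 11 \cdot 38 = -23 + 418 = 395$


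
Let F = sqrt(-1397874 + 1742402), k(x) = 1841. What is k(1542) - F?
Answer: 1841 - 4*sqrt(21533) ≈ 1254.0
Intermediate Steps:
F = 4*sqrt(21533) (F = sqrt(344528) = 4*sqrt(21533) ≈ 586.96)
k(1542) - F = 1841 - 4*sqrt(21533)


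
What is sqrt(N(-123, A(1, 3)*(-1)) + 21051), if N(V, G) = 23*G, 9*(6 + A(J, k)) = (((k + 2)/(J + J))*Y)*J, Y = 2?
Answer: sqrt(190586)/3 ≈ 145.52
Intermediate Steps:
A(J, k) = -52/9 + k/9 (A(J, k) = -6 + ((((k + 2)/(J + J))*2)*J)/9 = -6 + ((((2 + k)/((2*J)))*2)*J)/9 = -6 + ((((2 + k)*(1/(2*J)))*2)*J)/9 = -6 + ((((2 + k)/(2*J))*2)*J)/9 = -6 + (((2 + k)/J)*J)/9 = -6 + (2 + k)/9 = -6 + (2/9 + k/9) = -52/9 + k/9)
sqrt(N(-123, A(1, 3)*(-1)) + 21051) = sqrt(23*((-52/9 + (1/9)*3)*(-1)) + 21051) = sqrt(23*((-52/9 + 1/3)*(-1)) + 21051) = sqrt(23*(-49/9*(-1)) + 21051) = sqrt(23*(49/9) + 21051) = sqrt(1127/9 + 21051) = sqrt(190586/9) = sqrt(190586)/3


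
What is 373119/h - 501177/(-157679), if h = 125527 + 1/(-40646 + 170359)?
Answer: 5263938427888739/855801918510536 ≈ 6.1509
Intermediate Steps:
h = 16282483752/129713 (h = 125527 + 1/129713 = 16282483752/129713 ≈ 1.2553e+5)
373119/h - 501177/(-157679) = 373119/(16282483752/129713) - 501177/(-157679) = 373119*(129713/16282483752) - 501177*(-1/157679) = 16132794949/5427494584 + 501177/157679 = 5263938427888739/855801918510536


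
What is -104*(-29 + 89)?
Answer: -6240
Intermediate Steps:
-104*(-29 + 89) = -104*60 = -6240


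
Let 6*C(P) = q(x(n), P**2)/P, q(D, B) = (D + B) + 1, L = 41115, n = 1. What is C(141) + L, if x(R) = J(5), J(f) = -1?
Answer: 82277/2 ≈ 41139.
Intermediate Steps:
x(R) = -1
q(D, B) = 1 + B + D (q(D, B) = (B + D) + 1 = 1 + B + D)
C(P) = P/6 (C(P) = ((1 + P**2 - 1)/P)/6 = (P**2/P)/6 = P/6)
C(141) + L = (1/6)*141 + 41115 = 47/2 + 41115 = 82277/2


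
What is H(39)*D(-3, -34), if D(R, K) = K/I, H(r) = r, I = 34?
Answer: -39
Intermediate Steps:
D(R, K) = K/34
H(39)*D(-3, -34) = 39*((1/34)*(-34)) = 39*(-1) = -39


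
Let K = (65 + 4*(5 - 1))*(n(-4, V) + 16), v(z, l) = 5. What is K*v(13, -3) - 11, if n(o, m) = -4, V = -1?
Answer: 4849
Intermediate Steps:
K = 972 (K = (65 + 4*(5 - 1))*(-4 + 16) = (65 + 4*4)*12 = (65 + 16)*12 = 81*12 = 972)
K*v(13, -3) - 11 = 972*5 - 11 = 4860 - 11 = 4849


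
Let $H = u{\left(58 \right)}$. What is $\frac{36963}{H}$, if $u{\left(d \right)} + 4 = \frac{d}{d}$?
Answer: $-12321$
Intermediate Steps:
$u{\left(d \right)} = -3$ ($u{\left(d \right)} = -4 + \frac{d}{d} = -4 + 1 = -3$)
$H = -3$
$\frac{36963}{H} = \frac{36963}{-3} = 36963 \left(- \frac{1}{3}\right) = -12321$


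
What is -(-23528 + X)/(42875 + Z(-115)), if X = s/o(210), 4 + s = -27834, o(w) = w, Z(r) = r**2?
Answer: 2484359/5890500 ≈ 0.42176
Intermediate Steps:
s = -27838 (s = -4 - 27834 = -27838)
X = -13919/105 (X = -27838/210 = -27838*1/210 = -13919/105 ≈ -132.56)
-(-23528 + X)/(42875 + Z(-115)) = -(-23528 - 13919/105)/(42875 + (-115)**2) = -(-2484359)/(105*(42875 + 13225)) = -(-2484359)/(105*56100) = -1*(-2484359/5890500) = 2484359/5890500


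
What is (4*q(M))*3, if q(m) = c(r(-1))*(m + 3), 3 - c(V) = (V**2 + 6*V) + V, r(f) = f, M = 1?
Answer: 432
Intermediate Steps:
c(V) = 3 - V**2 - 7*V (c(V) = 3 - ((V**2 + 6*V) + V) = 3 - (V**2 + 7*V) = 3 + (-V**2 - 7*V) = 3 - V**2 - 7*V)
q(m) = 27 + 9*m (q(m) = (3 - 1*(-1)**2 - 7*(-1))*(m + 3) = (3 - 1*1 + 7)*(3 + m) = (3 - 1 + 7)*(3 + m) = 9*(3 + m) = 27 + 9*m)
(4*q(M))*3 = (4*(27 + 9*1))*3 = (4*(27 + 9))*3 = (4*36)*3 = 144*3 = 432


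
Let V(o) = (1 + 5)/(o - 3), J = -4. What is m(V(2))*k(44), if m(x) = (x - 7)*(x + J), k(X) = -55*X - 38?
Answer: -319540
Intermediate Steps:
k(X) = -38 - 55*X
V(o) = 6/(-3 + o)
m(x) = (-7 + x)*(-4 + x) (m(x) = (x - 7)*(x - 4) = (-7 + x)*(-4 + x))
m(V(2))*k(44) = (28 + (6/(-3 + 2))² - 66/(-3 + 2))*(-38 - 55*44) = (28 + (6/(-1))² - 66/(-1))*(-38 - 2420) = (28 + (6*(-1))² - 66*(-1))*(-2458) = (28 + (-6)² - 11*(-6))*(-2458) = (28 + 36 + 66)*(-2458) = 130*(-2458) = -319540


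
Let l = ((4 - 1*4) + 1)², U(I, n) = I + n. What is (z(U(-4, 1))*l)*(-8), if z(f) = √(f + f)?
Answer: -8*I*√6 ≈ -19.596*I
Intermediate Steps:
z(f) = √2*√f (z(f) = √(2*f) = √2*√f)
l = 1 (l = ((4 - 4) + 1)² = (0 + 1)² = 1² = 1)
(z(U(-4, 1))*l)*(-8) = ((√2*√(-4 + 1))*1)*(-8) = ((√2*√(-3))*1)*(-8) = ((√2*(I*√3))*1)*(-8) = ((I*√6)*1)*(-8) = (I*√6)*(-8) = -8*I*√6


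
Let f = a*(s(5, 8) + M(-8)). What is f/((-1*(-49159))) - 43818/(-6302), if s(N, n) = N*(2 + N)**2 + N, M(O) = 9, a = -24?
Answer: 1057437915/154900009 ≈ 6.8266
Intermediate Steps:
s(N, n) = N + N*(2 + N)**2
f = -6216 (f = -24*(5*(1 + (2 + 5)**2) + 9) = -24*(5*(1 + 7**2) + 9) = -24*(5*(1 + 49) + 9) = -24*(5*50 + 9) = -24*(250 + 9) = -24*259 = -6216)
f/((-1*(-49159))) - 43818/(-6302) = -6216/((-1*(-49159))) - 43818/(-6302) = -6216/49159 - 43818*(-1/6302) = -6216*1/49159 + 21909/3151 = -6216/49159 + 21909/3151 = 1057437915/154900009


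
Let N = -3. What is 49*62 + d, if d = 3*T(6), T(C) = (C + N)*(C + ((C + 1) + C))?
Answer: 3209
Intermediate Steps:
T(C) = (1 + 3*C)*(-3 + C) (T(C) = (C - 3)*(C + ((C + 1) + C)) = (-3 + C)*(C + ((1 + C) + C)) = (-3 + C)*(C + (1 + 2*C)) = (-3 + C)*(1 + 3*C) = (1 + 3*C)*(-3 + C))
d = 171 (d = 3*(-3 - 8*6 + 3*6**2) = 3*(-3 - 48 + 3*36) = 3*(-3 - 48 + 108) = 3*57 = 171)
49*62 + d = 49*62 + 171 = 3038 + 171 = 3209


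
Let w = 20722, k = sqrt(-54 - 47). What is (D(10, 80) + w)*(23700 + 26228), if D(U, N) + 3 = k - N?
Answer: 1030463992 + 49928*I*sqrt(101) ≈ 1.0305e+9 + 5.0177e+5*I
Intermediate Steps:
k = I*sqrt(101) (k = sqrt(-101) = I*sqrt(101) ≈ 10.05*I)
D(U, N) = -3 - N + I*sqrt(101) (D(U, N) = -3 + (I*sqrt(101) - N) = -3 + (-N + I*sqrt(101)) = -3 - N + I*sqrt(101))
(D(10, 80) + w)*(23700 + 26228) = ((-3 - 1*80 + I*sqrt(101)) + 20722)*(23700 + 26228) = ((-3 - 80 + I*sqrt(101)) + 20722)*49928 = ((-83 + I*sqrt(101)) + 20722)*49928 = (20639 + I*sqrt(101))*49928 = 1030463992 + 49928*I*sqrt(101)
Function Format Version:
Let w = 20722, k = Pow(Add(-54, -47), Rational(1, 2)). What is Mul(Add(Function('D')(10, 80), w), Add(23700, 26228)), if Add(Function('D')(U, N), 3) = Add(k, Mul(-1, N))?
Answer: Add(1030463992, Mul(49928, I, Pow(101, Rational(1, 2)))) ≈ Add(1.0305e+9, Mul(5.0177e+5, I))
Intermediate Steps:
k = Mul(I, Pow(101, Rational(1, 2))) (k = Pow(-101, Rational(1, 2)) = Mul(I, Pow(101, Rational(1, 2))) ≈ Mul(10.050, I))
Function('D')(U, N) = Add(-3, Mul(-1, N), Mul(I, Pow(101, Rational(1, 2)))) (Function('D')(U, N) = Add(-3, Add(Mul(I, Pow(101, Rational(1, 2))), Mul(-1, N))) = Add(-3, Add(Mul(-1, N), Mul(I, Pow(101, Rational(1, 2))))) = Add(-3, Mul(-1, N), Mul(I, Pow(101, Rational(1, 2)))))
Mul(Add(Function('D')(10, 80), w), Add(23700, 26228)) = Mul(Add(Add(-3, Mul(-1, 80), Mul(I, Pow(101, Rational(1, 2)))), 20722), Add(23700, 26228)) = Mul(Add(Add(-3, -80, Mul(I, Pow(101, Rational(1, 2)))), 20722), 49928) = Mul(Add(Add(-83, Mul(I, Pow(101, Rational(1, 2)))), 20722), 49928) = Mul(Add(20639, Mul(I, Pow(101, Rational(1, 2)))), 49928) = Add(1030463992, Mul(49928, I, Pow(101, Rational(1, 2))))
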